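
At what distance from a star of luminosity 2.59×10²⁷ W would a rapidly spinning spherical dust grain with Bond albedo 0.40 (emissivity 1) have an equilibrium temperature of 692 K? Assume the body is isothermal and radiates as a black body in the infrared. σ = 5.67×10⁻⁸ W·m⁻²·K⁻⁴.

d ≈ 4.88×10¹⁰ m

For an isothermal black-emitting sphere, (1−a)S·πr² = σ·4πr²·T⁴ ⇒ S = 4σT⁴/(1−a).
S = 4·5.67×10⁻⁸·(692)⁴/0.600 = 86680 W/m².
Flux falls as S = L/(4πd²), so d = √(L/(4πS)) = √(2.59×10²⁷/(4π·86680)).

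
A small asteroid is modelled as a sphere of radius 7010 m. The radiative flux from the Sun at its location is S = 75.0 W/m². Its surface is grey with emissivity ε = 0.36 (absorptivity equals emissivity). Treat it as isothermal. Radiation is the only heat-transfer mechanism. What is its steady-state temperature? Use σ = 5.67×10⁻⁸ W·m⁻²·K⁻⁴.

At equilibrium, absorbed power = emitted power.
Absorbing cross-section = πr² = 1.544×10⁸ m²; emitting surface = 4πr² = 6.175×10⁸ m² (ratio 4).
εS·A_cross = εσ·A_surf·T⁴  ⇒  T⁴ = S/(4σ)   (ε cancels).
T⁴ = 75.0/(4·5.67×10⁻⁸) = 3.307×10⁸ K⁴.
T = (3.307×10⁸)^(1/4).

T ≈ 135 K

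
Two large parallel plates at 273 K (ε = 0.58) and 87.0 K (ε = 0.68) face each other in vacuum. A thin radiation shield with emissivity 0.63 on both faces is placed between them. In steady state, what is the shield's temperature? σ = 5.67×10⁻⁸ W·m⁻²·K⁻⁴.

T_s ≈ 227 K

In steady state the net flux on the hot side equals that on the cold side.
σ(T₁⁴−T_s⁴)/D₁ = σ(T_s⁴−T₂⁴)/D₂, with D₁ = 1/ε₁+1/ε_s−1 = 2.311, D₂ = 1/ε_s+1/ε₂−1 = 2.058.
Solve for T_s⁴: T_s⁴ = (D₂·T₁⁴ + D₁·T₂⁴)/(D₁+D₂) = 2.646×10⁹ K⁴.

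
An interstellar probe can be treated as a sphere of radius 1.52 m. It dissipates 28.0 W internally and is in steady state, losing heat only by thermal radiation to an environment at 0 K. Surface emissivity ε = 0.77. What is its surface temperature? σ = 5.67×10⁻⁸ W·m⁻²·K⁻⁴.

Steady state: internal power = radiated power, P = εσA T⁴.
Radiating area A = 4πr² = 29.03 m².
T⁴ = P/(εσA) = 28.0/(0.77·5.67×10⁻⁸·29.03) = 2.209×10⁷ K⁴.
T = (2.209×10⁷)^(1/4).

T ≈ 68.6 K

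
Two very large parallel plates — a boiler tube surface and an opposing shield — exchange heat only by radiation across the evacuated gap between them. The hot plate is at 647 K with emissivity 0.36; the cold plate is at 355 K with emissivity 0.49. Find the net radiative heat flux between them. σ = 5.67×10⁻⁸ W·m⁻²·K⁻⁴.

For two infinite grey parallel plates, q = σ(T₁⁴ − T₂⁴)/(1/ε₁ + 1/ε₂ − 1).
T₁⁴ − T₂⁴ = 1.752×10¹¹ − 1.588×10¹⁰ = 1.594×10¹¹ K⁴.
1/ε₁ + 1/ε₂ − 1 = 2.778 + 2.041 − 1 = 3.819.
q = 5.67×10⁻⁸ × 1.594×10¹¹ / 3.819.

q ≈ 2370 W/m²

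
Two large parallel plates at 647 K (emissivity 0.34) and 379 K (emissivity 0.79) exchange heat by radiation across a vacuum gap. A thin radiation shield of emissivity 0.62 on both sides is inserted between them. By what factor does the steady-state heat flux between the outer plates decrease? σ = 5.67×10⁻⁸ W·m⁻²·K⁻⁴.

Without shield: q₀ = σΔ(T⁴)/(1/ε₁+1/ε₂−1) with denominator 3.207.
With shield the two gaps are in series; the resistances add: (1/ε₁+1/ε_s−1)+(1/ε_s+1/ε₂−1) = 3.554+1.879 = 5.433.
Heat-flux ratio q₀/q = 5.433/3.207.

factor ≈ 1.69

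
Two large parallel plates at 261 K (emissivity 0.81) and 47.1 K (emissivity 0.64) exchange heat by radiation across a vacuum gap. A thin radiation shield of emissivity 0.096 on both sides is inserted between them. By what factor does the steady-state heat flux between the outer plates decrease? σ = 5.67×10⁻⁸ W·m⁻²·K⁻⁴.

factor ≈ 12.0

Without shield: q₀ = σΔ(T⁴)/(1/ε₁+1/ε₂−1) with denominator 1.797.
With shield the two gaps are in series; the resistances add: (1/ε₁+1/ε_s−1)+(1/ε_s+1/ε₂−1) = 10.65+10.98 = 21.63.
Heat-flux ratio q₀/q = 21.63/1.797.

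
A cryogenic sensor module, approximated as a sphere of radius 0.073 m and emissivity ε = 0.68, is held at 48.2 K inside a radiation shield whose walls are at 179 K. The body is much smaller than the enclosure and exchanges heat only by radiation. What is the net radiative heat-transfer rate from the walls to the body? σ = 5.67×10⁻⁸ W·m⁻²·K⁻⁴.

For a small grey body in a large enclosure: P_net = εσA(T_body⁴ − T_wall⁴).
A = 4πr² = 0.06697 m²; T_body⁴ − T_wall⁴ = 5.397×10⁶ − 1.027×10⁹ = -1.021×10⁹ K⁴.
|P_net| = 0.68·5.67×10⁻⁸·0.06697·1.021×10⁹.

P_net ≈ 2.64 W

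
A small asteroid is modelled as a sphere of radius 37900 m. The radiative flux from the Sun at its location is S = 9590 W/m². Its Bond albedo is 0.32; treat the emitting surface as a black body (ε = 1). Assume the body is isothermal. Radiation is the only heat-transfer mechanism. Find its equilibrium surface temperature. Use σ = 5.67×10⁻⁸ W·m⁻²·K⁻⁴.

At equilibrium, absorbed power = emitted power.
Absorbing cross-section = πr² = 4.513×10⁹ m²; emitting surface = 4πr² = 1.805×10¹⁰ m² (ratio 4).
(1−a)S·A_cross = εσ·A_surf·T⁴  ⇒  T⁴ = (1−a)S/(4σ).
T⁴ = 0.680·9590/(4·5.67×10⁻⁸) = 2.875×10¹⁰ K⁴.
T = (2.875×10¹⁰)^(1/4).

T ≈ 412 K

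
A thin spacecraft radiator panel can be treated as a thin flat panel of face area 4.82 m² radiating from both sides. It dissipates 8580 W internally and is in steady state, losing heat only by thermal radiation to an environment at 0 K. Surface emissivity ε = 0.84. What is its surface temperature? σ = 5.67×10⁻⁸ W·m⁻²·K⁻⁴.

T ≈ 370 K

Steady state: internal power = radiated power, P = εσA T⁴.
Radiating area A = 2·4.82 = 9.640 m².
T⁴ = P/(εσA) = 8580/(0.84·5.67×10⁻⁸·9.640) = 1.869×10¹⁰ K⁴.
T = (1.869×10¹⁰)^(1/4).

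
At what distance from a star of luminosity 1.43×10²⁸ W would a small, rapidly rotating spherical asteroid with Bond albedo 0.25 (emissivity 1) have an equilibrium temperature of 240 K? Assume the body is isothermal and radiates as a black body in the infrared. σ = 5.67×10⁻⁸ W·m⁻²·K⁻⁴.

d ≈ 1.07×10¹² m

For an isothermal black-emitting sphere, (1−a)S·πr² = σ·4πr²·T⁴ ⇒ S = 4σT⁴/(1−a).
S = 4·5.67×10⁻⁸·(240)⁴/0.750 = 1003 W/m².
Flux falls as S = L/(4πd²), so d = √(L/(4πS)) = √(1.43×10²⁸/(4π·1003)).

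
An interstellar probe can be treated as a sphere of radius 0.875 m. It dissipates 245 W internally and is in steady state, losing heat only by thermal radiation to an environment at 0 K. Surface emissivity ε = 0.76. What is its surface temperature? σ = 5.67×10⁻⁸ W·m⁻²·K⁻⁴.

Steady state: internal power = radiated power, P = εσA T⁴.
Radiating area A = 4πr² = 9.621 m².
T⁴ = P/(εσA) = 245/(0.76·5.67×10⁻⁸·9.621) = 5.909×10⁸ K⁴.
T = (5.909×10⁸)^(1/4).

T ≈ 156 K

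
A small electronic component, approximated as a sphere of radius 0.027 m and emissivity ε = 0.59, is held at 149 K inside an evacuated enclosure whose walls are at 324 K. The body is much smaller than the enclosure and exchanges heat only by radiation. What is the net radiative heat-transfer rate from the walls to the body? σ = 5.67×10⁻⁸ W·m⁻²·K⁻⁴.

P_net ≈ 3.23 W

For a small grey body in a large enclosure: P_net = εσA(T_body⁴ − T_wall⁴).
A = 4πr² = 0.009161 m²; T_body⁴ − T_wall⁴ = 4.929×10⁸ − 1.102×10¹⁰ = -1.053×10¹⁰ K⁴.
|P_net| = 0.59·5.67×10⁻⁸·0.009161·1.053×10¹⁰.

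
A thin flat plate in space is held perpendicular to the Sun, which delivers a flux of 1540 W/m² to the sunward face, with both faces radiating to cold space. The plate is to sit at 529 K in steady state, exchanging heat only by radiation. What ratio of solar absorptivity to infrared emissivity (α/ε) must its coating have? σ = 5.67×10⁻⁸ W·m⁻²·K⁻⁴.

α/ε ≈ 5.77

Balance: αS·A = εσ·2A·T⁴ ⇒ α/ε = 2σT⁴/S.
α/ε = 2·5.67×10⁻⁸·(529)⁴/1540 = 2·5.67×10⁻⁸·7.831×10¹⁰/1540.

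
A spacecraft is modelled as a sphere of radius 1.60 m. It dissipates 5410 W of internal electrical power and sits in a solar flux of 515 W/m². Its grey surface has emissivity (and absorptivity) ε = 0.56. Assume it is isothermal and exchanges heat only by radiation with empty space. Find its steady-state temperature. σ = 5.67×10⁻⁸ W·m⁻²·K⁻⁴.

At steady state, absorbed solar power + internal power = radiated power.
Absorbed: α·S·A_cross = 0.56·515·8.042 = 2319 W (cross-section πr²).
Total input = 2319 + 5410 = 7729 W.
Radiated: εσ·A_surf·T⁴ with A_surf = 4πr² = 32.17 m².
T⁴ = 7729/(0.56·5.67×10⁻⁸·32.17) = 7.567×10⁹ K⁴.

T ≈ 295 K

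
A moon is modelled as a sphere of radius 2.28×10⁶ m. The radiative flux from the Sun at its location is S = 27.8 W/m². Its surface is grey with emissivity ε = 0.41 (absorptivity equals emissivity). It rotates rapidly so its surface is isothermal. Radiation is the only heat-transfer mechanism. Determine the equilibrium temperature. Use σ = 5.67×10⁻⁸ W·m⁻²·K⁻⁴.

At equilibrium, absorbed power = emitted power.
Absorbing cross-section = πr² = 1.633×10¹³ m²; emitting surface = 4πr² = 6.533×10¹³ m² (ratio 4).
εS·A_cross = εσ·A_surf·T⁴  ⇒  T⁴ = S/(4σ)   (ε cancels).
T⁴ = 27.8/(4·5.67×10⁻⁸) = 1.226×10⁸ K⁴.
T = (1.226×10⁸)^(1/4).

T ≈ 105 K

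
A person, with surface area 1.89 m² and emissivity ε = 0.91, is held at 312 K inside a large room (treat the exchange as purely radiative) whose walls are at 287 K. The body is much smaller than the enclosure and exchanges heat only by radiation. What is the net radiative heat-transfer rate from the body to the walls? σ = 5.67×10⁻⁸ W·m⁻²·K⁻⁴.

P_net ≈ 262 W

For a small grey body in a large enclosure: P_net = εσA(T_body⁴ − T_wall⁴).
A = 1.89 m²; T_body⁴ − T_wall⁴ = 9.476×10⁹ − 6.785×10⁹ = 2.691×10⁹ K⁴.
|P_net| = 0.91·5.67×10⁻⁸·1.890·2.691×10⁹.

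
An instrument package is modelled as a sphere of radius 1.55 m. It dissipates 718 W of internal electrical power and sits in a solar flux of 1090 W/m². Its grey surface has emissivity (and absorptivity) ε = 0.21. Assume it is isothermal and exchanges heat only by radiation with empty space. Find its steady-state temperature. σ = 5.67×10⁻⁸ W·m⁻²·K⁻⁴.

T ≈ 287 K

At steady state, absorbed solar power + internal power = radiated power.
Absorbed: α·S·A_cross = 0.21·1090·7.548 = 1728 W (cross-section πr²).
Total input = 1728 + 718 = 2446 W.
Radiated: εσ·A_surf·T⁴ with A_surf = 4πr² = 30.19 m².
T⁴ = 2446/(0.21·5.67×10⁻⁸·30.19) = 6.803×10⁹ K⁴.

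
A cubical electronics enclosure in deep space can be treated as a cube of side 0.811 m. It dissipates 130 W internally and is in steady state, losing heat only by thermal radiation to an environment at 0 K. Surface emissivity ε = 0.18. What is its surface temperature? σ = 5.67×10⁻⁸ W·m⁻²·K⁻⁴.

T ≈ 238 K

Steady state: internal power = radiated power, P = εσA T⁴.
Radiating area A = 6L² = 3.946 m².
T⁴ = P/(εσA) = 130/(0.18·5.67×10⁻⁸·3.946) = 3.228×10⁹ K⁴.
T = (3.228×10⁹)^(1/4).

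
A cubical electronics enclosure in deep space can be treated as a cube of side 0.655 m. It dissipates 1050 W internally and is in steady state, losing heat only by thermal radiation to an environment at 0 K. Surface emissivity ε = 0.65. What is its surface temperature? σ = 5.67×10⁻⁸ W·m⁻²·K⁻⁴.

Steady state: internal power = radiated power, P = εσA T⁴.
Radiating area A = 6L² = 2.574 m².
T⁴ = P/(εσA) = 1050/(0.65·5.67×10⁻⁸·2.574) = 1.107×10¹⁰ K⁴.
T = (1.107×10¹⁰)^(1/4).

T ≈ 324 K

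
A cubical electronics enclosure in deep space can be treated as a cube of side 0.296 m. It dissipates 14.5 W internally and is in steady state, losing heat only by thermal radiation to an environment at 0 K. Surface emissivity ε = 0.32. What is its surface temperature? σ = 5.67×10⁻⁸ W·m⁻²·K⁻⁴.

Steady state: internal power = radiated power, P = εσA T⁴.
Radiating area A = 6L² = 0.5257 m².
T⁴ = P/(εσA) = 14.5/(0.32·5.67×10⁻⁸·0.5257) = 1.520×10⁹ K⁴.
T = (1.520×10⁹)^(1/4).

T ≈ 197 K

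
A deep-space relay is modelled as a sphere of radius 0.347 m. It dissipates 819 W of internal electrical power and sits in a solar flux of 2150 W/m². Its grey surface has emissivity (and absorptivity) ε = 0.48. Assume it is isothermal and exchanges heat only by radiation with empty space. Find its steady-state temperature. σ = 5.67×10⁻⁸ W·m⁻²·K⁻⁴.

T ≈ 414 K

At steady state, absorbed solar power + internal power = radiated power.
Absorbed: α·S·A_cross = 0.48·2150·0.3783 = 390.4 W (cross-section πr²).
Total input = 390.4 + 819 = 1209 W.
Radiated: εσ·A_surf·T⁴ with A_surf = 4πr² = 1.513 m².
T⁴ = 1209/(0.48·5.67×10⁻⁸·1.513) = 2.937×10¹⁰ K⁴.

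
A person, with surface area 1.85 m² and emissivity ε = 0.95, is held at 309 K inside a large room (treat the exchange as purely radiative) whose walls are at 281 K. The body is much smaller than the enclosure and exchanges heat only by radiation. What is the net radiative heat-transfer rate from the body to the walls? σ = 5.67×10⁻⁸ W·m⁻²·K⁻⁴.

For a small grey body in a large enclosure: P_net = εσA(T_body⁴ − T_wall⁴).
A = 1.85 m²; T_body⁴ − T_wall⁴ = 9.117×10⁹ − 6.235×10⁹ = 2.882×10⁹ K⁴.
|P_net| = 0.95·5.67×10⁻⁸·1.850·2.882×10⁹.

P_net ≈ 287 W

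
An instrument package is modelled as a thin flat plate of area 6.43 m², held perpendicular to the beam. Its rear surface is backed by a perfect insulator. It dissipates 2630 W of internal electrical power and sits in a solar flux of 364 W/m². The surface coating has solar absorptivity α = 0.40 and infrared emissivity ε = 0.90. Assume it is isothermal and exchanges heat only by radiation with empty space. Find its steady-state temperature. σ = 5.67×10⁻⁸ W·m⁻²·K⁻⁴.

At steady state, absorbed solar power + internal power = radiated power.
Absorbed: α·S·A_cross = 0.40·364·6.430 = 936.2 W (cross-section A).
Total input = 936.2 + 2630 = 3566 W.
Radiated: εσ·A_surf·T⁴ with A_surf = A = 6.430 m².
T⁴ = 3566/(0.90·5.67×10⁻⁸·6.430) = 1.087×10¹⁰ K⁴.

T ≈ 323 K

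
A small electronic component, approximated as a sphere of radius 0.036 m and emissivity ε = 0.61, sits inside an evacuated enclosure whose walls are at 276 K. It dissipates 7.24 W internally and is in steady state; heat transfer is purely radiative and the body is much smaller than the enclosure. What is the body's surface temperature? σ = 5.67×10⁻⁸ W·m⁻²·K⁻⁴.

T ≈ 370 K

For a small grey body in a large enclosure, net radiated power = εσA(T⁴ − T_w⁴).
Steady state: P = εσA(T⁴ − T_w⁴) with A = 4πr² = 0.01629 m².
T⁴ = P/(εσA) + T_w⁴ = 7.24/(0.61·5.67×10⁻⁸·0.01629) + (276)⁴
    = 1.285×10¹⁰ + 5.803×10⁹ = 1.866×10¹⁰ K⁴.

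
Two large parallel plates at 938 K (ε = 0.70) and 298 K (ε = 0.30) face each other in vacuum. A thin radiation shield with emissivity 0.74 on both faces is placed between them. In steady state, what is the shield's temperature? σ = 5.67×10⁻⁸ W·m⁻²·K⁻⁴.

In steady state the net flux on the hot side equals that on the cold side.
σ(T₁⁴−T_s⁴)/D₁ = σ(T_s⁴−T₂⁴)/D₂, with D₁ = 1/ε₁+1/ε_s−1 = 1.780, D₂ = 1/ε_s+1/ε₂−1 = 3.685.
Solve for T_s⁴: T_s⁴ = (D₂·T₁⁴ + D₁·T₂⁴)/(D₁+D₂) = 5.245×10¹¹ K⁴.

T_s ≈ 851 K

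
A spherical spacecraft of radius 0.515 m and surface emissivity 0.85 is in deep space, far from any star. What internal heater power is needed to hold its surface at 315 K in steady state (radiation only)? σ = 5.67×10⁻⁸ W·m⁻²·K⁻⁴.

P ≈ 1580 W

P = εσ·4πr²·T⁴.
4πr² = 3.333 m²; T⁴ = 9.846×10⁹ K⁴.
P = 0.85·5.67×10⁻⁸·3.333·9.846×10⁹.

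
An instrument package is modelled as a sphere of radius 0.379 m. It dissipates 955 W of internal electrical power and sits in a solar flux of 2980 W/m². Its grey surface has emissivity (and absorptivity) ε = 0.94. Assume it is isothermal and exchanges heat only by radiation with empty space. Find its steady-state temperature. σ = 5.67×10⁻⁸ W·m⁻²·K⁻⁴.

T ≈ 390 K

At steady state, absorbed solar power + internal power = radiated power.
Absorbed: α·S·A_cross = 0.94·2980·0.4513 = 1264 W (cross-section πr²).
Total input = 1264 + 955 = 2219 W.
Radiated: εσ·A_surf·T⁴ with A_surf = 4πr² = 1.805 m².
T⁴ = 2219/(0.94·5.67×10⁻⁸·1.805) = 2.307×10¹⁰ K⁴.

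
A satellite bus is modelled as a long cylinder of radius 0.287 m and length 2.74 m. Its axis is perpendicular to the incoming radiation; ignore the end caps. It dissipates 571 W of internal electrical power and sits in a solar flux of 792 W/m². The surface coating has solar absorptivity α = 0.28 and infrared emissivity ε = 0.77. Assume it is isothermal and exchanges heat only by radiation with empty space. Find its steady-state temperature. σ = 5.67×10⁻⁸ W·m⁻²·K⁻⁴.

T ≈ 256 K

At steady state, absorbed solar power + internal power = radiated power.
Absorbed: α·S·A_cross = 0.28·792·1.573 = 348.8 W (cross-section 2rL).
Total input = 348.8 + 571 = 919.8 W.
Radiated: εσ·A_surf·T⁴ with A_surf = 2πrL = 4.941 m².
T⁴ = 919.8/(0.77·5.67×10⁻⁸·4.941) = 4.264×10⁹ K⁴.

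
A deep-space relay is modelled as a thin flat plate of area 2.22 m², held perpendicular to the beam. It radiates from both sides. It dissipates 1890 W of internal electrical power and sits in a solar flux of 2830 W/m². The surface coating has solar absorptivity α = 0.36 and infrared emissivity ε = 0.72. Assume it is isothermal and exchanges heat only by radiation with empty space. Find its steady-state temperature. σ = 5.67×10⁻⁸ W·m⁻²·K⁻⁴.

T ≈ 389 K

At steady state, absorbed solar power + internal power = radiated power.
Absorbed: α·S·A_cross = 0.36·2830·2.220 = 2262 W (cross-section A).
Total input = 2262 + 1890 = 4152 W.
Radiated: εσ·A_surf·T⁴ with A_surf = 2A = 4.440 m².
T⁴ = 4152/(0.72·5.67×10⁻⁸·4.440) = 2.291×10¹⁰ K⁴.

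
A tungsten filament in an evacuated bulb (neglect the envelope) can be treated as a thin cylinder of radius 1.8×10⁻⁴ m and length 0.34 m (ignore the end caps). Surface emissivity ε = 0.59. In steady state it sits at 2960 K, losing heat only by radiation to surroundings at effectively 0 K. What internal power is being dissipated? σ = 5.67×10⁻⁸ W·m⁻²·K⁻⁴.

Steady state: P = εσA T⁴.
A = 2πrL = 3.845×10⁻⁴ m²; T⁴ = (2960)⁴ = 7.677×10¹³ K⁴.
P = 0.59 × 5.67×10⁻⁸ × 3.845×10⁻⁴ × 7.677×10¹³.

P ≈ 987 W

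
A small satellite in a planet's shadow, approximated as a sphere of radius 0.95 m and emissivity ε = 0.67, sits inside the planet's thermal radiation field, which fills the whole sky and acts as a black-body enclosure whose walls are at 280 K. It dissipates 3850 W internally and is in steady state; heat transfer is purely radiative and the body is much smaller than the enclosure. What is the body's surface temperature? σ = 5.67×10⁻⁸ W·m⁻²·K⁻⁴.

For a small grey body in a large enclosure, net radiated power = εσA(T⁴ − T_w⁴).
Steady state: P = εσA(T⁴ − T_w⁴) with A = 4πr² = 11.34 m².
T⁴ = P/(εσA) + T_w⁴ = 3850/(0.67·5.67×10⁻⁸·11.34) + (280)⁴
    = 8.936×10⁹ + 6.147×10⁹ = 1.508×10¹⁰ K⁴.

T ≈ 350 K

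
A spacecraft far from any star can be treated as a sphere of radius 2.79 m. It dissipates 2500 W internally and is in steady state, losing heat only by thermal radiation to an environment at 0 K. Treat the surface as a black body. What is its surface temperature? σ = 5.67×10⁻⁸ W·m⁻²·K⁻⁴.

T ≈ 146 K

Steady state: internal power = radiated power, P = εσA T⁴.
Radiating area A = 4πr² = 97.82 m².
T⁴ = P/(εσA) = 2500/(1.0·5.67×10⁻⁸·97.82) = 4.508×10⁸ K⁴.
T = (4.508×10⁸)^(1/4).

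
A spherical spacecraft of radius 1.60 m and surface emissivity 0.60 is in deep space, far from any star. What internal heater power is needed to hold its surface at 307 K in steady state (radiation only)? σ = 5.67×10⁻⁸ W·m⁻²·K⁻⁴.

P = εσ·4πr²·T⁴.
4πr² = 32.17 m²; T⁴ = 8.883×10⁹ K⁴.
P = 0.60·5.67×10⁻⁸·32.17·8.883×10⁹.

P ≈ 9720 W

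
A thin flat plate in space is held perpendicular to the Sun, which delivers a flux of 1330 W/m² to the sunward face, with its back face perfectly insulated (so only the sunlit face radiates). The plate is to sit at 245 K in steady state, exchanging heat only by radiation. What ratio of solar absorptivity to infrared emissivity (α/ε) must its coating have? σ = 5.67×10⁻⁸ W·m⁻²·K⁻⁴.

Balance: αS·A = εσ·1A·T⁴ ⇒ α/ε = σT⁴/S.
α/ε = 5.67×10⁻⁸·(245)⁴/1330 = 5.67×10⁻⁸·3.603×10⁹/1330.

α/ε ≈ 0.154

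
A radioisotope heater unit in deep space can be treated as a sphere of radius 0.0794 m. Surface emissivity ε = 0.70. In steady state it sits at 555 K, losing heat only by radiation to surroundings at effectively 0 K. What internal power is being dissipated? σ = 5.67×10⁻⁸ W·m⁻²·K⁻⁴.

Steady state: P = εσA T⁴.
A = 4πr² = 0.07922 m²; T⁴ = (555)⁴ = 9.488×10¹⁰ K⁴.
P = 0.70 × 5.67×10⁻⁸ × 0.07922 × 9.488×10¹⁰.

P ≈ 298 W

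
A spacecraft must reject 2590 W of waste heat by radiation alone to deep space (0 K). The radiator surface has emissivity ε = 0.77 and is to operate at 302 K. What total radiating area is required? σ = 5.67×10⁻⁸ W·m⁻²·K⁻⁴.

P = εσA T⁴ ⇒ A = P/(εσT⁴).
T⁴ = 8.318×10⁹ K⁴.
A = 2590/(0.77 × 5.67×10⁻⁸ × 8.318×10⁹).

A ≈ 7.13 m²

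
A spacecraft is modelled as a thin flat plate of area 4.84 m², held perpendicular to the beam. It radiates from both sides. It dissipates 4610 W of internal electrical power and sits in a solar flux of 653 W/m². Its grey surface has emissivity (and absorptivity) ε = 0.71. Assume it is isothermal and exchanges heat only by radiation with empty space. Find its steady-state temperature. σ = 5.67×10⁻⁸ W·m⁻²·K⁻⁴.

T ≈ 364 K

At steady state, absorbed solar power + internal power = radiated power.
Absorbed: α·S·A_cross = 0.71·653·4.840 = 2244 W (cross-section A).
Total input = 2244 + 4610 = 6854 W.
Radiated: εσ·A_surf·T⁴ with A_surf = 2A = 9.680 m².
T⁴ = 6854/(0.71·5.67×10⁻⁸·9.680) = 1.759×10¹⁰ K⁴.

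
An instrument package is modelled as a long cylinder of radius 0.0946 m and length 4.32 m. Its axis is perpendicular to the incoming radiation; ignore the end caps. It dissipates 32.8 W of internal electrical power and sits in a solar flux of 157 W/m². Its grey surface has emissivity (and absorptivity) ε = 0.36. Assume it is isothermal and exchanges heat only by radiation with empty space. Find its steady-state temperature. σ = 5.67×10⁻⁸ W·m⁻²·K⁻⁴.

At steady state, absorbed solar power + internal power = radiated power.
Absorbed: α·S·A_cross = 0.36·157·0.8173 = 46.20 W (cross-section 2rL).
Total input = 46.20 + 32.8 = 79.00 W.
Radiated: εσ·A_surf·T⁴ with A_surf = 2πrL = 2.568 m².
T⁴ = 79.00/(0.36·5.67×10⁻⁸·2.568) = 1.507×10⁹ K⁴.

T ≈ 197 K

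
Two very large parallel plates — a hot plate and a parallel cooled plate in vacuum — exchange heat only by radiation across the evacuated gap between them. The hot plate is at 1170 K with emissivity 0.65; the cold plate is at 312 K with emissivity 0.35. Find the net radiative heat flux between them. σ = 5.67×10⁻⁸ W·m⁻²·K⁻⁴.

q ≈ 31100 W/m²

For two infinite grey parallel plates, q = σ(T₁⁴ − T₂⁴)/(1/ε₁ + 1/ε₂ − 1).
T₁⁴ − T₂⁴ = 1.874×10¹² − 9.476×10⁹ = 1.864×10¹² K⁴.
1/ε₁ + 1/ε₂ − 1 = 1.538 + 2.857 − 1 = 3.396.
q = 5.67×10⁻⁸ × 1.864×10¹² / 3.396.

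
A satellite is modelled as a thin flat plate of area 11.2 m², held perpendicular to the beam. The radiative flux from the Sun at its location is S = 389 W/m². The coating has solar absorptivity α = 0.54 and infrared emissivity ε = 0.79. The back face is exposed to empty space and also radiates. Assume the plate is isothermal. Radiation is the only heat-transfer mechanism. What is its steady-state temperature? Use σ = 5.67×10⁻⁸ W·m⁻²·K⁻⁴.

T ≈ 220 K

At equilibrium, absorbed power = emitted power.
Absorbing cross-section = A = 11.20 m²; emitting surface = 2A = 22.40 m² (ratio 2).
αS·A_cross = εσ·A_surf·T⁴  ⇒  T⁴ = αS/(ε·2σ).
T⁴ = 0.540·389/(0.79·2·5.67×10⁻⁸) = 2.345×10⁹ K⁴.
T = (2.345×10⁹)^(1/4).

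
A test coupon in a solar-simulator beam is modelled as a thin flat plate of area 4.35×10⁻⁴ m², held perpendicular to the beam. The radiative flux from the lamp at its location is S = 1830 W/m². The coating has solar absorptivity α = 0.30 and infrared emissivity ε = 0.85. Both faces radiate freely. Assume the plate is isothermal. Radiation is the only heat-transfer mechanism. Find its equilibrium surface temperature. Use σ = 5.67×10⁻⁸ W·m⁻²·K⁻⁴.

At equilibrium, absorbed power = emitted power.
Absorbing cross-section = A = 4.350×10⁻⁴ m²; emitting surface = 2A = 8.700×10⁻⁴ m² (ratio 2).
αS·A_cross = εσ·A_surf·T⁴  ⇒  T⁴ = αS/(ε·2σ).
T⁴ = 0.300·1830/(0.85·2·5.67×10⁻⁸) = 5.696×10⁹ K⁴.
T = (5.696×10⁹)^(1/4).

T ≈ 275 K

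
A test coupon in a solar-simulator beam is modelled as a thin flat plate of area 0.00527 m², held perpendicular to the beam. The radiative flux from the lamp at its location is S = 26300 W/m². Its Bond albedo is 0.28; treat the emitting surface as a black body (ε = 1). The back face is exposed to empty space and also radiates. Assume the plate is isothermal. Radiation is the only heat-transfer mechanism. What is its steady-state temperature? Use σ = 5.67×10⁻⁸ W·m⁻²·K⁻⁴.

At equilibrium, absorbed power = emitted power.
Absorbing cross-section = A = 0.005270 m²; emitting surface = 2A = 0.01054 m² (ratio 2).
(1−a)S·A_cross = εσ·A_surf·T⁴  ⇒  T⁴ = (1−a)S/(2σ).
T⁴ = 0.720·26300/(2·5.67×10⁻⁸) = 1.670×10¹¹ K⁴.
T = (1.670×10¹¹)^(1/4).

T ≈ 639 K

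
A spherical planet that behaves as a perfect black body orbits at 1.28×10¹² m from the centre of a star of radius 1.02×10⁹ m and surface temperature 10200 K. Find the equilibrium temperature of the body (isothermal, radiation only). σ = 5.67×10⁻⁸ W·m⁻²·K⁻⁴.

T ≈ 204 K

The star's surface emits σT_*⁴; at distance d the flux is S = σT_*⁴(R_*/d)².
S = 5.67×10⁻⁸·(10200)⁴·(1.02×10⁹/1.28×10¹²)² = 389.7 W/m².
For an isothermal sphere T⁴ = (1−a)S/(4σ) = 1.718×10⁹ K⁴.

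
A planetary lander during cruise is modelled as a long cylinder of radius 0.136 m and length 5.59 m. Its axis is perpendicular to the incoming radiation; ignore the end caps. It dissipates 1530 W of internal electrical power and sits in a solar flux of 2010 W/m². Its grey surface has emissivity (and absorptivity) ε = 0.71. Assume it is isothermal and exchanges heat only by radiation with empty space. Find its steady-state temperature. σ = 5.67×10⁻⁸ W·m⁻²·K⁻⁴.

T ≈ 372 K

At steady state, absorbed solar power + internal power = radiated power.
Absorbed: α·S·A_cross = 0.71·2010·1.520 = 2170 W (cross-section 2rL).
Total input = 2170 + 1530 = 3700 W.
Radiated: εσ·A_surf·T⁴ with A_surf = 2πrL = 4.777 m².
T⁴ = 3700/(0.71·5.67×10⁻⁸·4.777) = 1.924×10¹⁰ K⁴.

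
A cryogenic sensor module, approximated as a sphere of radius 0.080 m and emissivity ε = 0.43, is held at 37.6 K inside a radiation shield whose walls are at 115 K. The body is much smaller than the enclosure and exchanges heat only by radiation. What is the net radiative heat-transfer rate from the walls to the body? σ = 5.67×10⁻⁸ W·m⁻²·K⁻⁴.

P_net ≈ 0.339 W

For a small grey body in a large enclosure: P_net = εσA(T_body⁴ − T_wall⁴).
A = 4πr² = 0.08042 m²; T_body⁴ − T_wall⁴ = 1.999×10⁶ − 1.749×10⁸ = -1.729×10⁸ K⁴.
|P_net| = 0.43·5.67×10⁻⁸·0.08042·1.729×10⁸.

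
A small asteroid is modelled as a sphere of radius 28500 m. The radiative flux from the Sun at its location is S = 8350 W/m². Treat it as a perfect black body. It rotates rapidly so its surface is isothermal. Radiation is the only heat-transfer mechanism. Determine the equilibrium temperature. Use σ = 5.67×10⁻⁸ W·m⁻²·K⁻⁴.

T ≈ 438 K

At equilibrium, absorbed power = emitted power.
Absorbing cross-section = πr² = 2.552×10⁹ m²; emitting surface = 4πr² = 1.021×10¹⁰ m² (ratio 4).
S·A_cross = εσ·A_surf·T⁴  ⇒  T⁴ = S/(4σ).
T⁴ = 1.00·8350/(4·5.67×10⁻⁸) = 3.682×10¹⁰ K⁴.
T = (3.682×10¹⁰)^(1/4).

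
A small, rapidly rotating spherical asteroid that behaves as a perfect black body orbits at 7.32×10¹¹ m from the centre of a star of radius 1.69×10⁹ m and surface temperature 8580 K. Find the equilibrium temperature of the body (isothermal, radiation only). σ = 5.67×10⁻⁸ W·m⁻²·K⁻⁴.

The star's surface emits σT_*⁴; at distance d the flux is S = σT_*⁴(R_*/d)².
S = 5.67×10⁻⁸·(8580)⁴·(1.69×10⁹/7.32×10¹¹)² = 1638 W/m².
For an isothermal sphere T⁴ = (1−a)S/(4σ) = 7.222×10⁹ K⁴.

T ≈ 292 K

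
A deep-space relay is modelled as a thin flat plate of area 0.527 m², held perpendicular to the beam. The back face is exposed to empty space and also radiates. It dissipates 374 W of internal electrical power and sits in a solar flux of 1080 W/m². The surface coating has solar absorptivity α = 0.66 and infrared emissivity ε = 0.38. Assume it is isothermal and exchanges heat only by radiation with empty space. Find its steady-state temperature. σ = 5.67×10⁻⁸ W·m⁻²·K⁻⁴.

T ≈ 426 K

At steady state, absorbed solar power + internal power = radiated power.
Absorbed: α·S·A_cross = 0.66·1080·0.5270 = 375.6 W (cross-section A).
Total input = 375.6 + 374 = 749.6 W.
Radiated: εσ·A_surf·T⁴ with A_surf = 2A = 1.054 m².
T⁴ = 749.6/(0.38·5.67×10⁻⁸·1.054) = 3.301×10¹⁰ K⁴.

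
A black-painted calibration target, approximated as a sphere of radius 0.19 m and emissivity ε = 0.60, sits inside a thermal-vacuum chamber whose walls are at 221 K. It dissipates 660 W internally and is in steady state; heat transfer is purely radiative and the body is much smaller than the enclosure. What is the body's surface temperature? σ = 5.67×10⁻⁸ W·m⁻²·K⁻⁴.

T ≈ 461 K

For a small grey body in a large enclosure, net radiated power = εσA(T⁴ − T_w⁴).
Steady state: P = εσA(T⁴ − T_w⁴) with A = 4πr² = 0.4536 m².
T⁴ = P/(εσA) + T_w⁴ = 660/(0.60·5.67×10⁻⁸·0.4536) + (221)⁴
    = 4.277×10¹⁰ + 2.385×10⁹ = 4.515×10¹⁰ K⁴.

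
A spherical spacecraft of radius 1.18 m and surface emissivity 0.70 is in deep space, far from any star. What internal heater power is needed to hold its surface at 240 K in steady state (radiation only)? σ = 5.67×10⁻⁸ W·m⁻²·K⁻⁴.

P = εσ·4πr²·T⁴.
4πr² = 17.50 m²; T⁴ = 3.318×10⁹ K⁴.
P = 0.70·5.67×10⁻⁸·17.50·3.318×10⁹.

P ≈ 2300 W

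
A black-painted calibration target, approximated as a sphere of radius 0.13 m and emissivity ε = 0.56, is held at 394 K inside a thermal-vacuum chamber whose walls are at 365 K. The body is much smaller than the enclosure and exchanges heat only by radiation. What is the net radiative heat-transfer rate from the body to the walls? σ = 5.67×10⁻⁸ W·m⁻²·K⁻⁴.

For a small grey body in a large enclosure: P_net = εσA(T_body⁴ − T_wall⁴).
A = 4πr² = 0.2124 m²; T_body⁴ − T_wall⁴ = 2.410×10¹⁰ − 1.775×10¹⁰ = 6.349×10⁹ K⁴.
|P_net| = 0.56·5.67×10⁻⁸·0.2124·6.349×10⁹.

P_net ≈ 42.8 W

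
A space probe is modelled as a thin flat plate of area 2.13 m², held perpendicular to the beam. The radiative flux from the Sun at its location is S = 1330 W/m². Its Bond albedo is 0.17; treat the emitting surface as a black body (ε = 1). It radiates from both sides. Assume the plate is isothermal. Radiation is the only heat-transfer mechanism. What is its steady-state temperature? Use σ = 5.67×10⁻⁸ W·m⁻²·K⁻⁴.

At equilibrium, absorbed power = emitted power.
Absorbing cross-section = A = 2.130 m²; emitting surface = 2A = 4.260 m² (ratio 2).
(1−a)S·A_cross = εσ·A_surf·T⁴  ⇒  T⁴ = (1−a)S/(2σ).
T⁴ = 0.830·1330/(2·5.67×10⁻⁸) = 9.735×10⁹ K⁴.
T = (9.735×10⁹)^(1/4).

T ≈ 314 K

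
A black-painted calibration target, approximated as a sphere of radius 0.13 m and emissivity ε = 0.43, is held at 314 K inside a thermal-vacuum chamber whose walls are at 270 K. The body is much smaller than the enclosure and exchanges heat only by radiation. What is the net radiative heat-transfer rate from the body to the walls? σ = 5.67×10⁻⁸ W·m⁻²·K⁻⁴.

P_net ≈ 22.8 W

For a small grey body in a large enclosure: P_net = εσA(T_body⁴ − T_wall⁴).
A = 4πr² = 0.2124 m²; T_body⁴ − T_wall⁴ = 9.721×10⁹ − 5.314×10⁹ = 4.407×10⁹ K⁴.
|P_net| = 0.43·5.67×10⁻⁸·0.2124·4.407×10⁹.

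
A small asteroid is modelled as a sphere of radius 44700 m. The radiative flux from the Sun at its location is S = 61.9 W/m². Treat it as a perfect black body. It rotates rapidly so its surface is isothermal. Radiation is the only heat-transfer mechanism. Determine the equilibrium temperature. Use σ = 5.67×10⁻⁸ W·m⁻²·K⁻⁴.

At equilibrium, absorbed power = emitted power.
Absorbing cross-section = πr² = 6.277×10⁹ m²; emitting surface = 4πr² = 2.511×10¹⁰ m² (ratio 4).
S·A_cross = εσ·A_surf·T⁴  ⇒  T⁴ = S/(4σ).
T⁴ = 1.00·61.9/(4·5.67×10⁻⁸) = 2.729×10⁸ K⁴.
T = (2.729×10⁸)^(1/4).

T ≈ 129 K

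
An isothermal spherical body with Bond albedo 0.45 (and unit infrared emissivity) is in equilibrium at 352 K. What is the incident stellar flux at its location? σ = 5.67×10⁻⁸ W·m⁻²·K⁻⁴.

(1−a)S·πr² = σ·4πr²·T⁴ ⇒ S = 4σT⁴/(1−a).
S = 4·5.67×10⁻⁸·1.535×10¹⁰/0.550.

S ≈ 6330 W/m²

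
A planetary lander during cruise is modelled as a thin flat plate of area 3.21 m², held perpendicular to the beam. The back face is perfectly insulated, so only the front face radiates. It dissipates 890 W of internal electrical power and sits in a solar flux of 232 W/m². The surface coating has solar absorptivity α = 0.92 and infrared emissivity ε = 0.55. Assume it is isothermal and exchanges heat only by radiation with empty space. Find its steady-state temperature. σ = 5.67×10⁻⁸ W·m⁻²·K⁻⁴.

At steady state, absorbed solar power + internal power = radiated power.
Absorbed: α·S·A_cross = 0.92·232·3.210 = 685.1 W (cross-section A).
Total input = 685.1 + 890 = 1575 W.
Radiated: εσ·A_surf·T⁴ with A_surf = A = 3.210 m².
T⁴ = 1575/(0.55·5.67×10⁻⁸·3.210) = 1.574×10¹⁰ K⁴.

T ≈ 354 K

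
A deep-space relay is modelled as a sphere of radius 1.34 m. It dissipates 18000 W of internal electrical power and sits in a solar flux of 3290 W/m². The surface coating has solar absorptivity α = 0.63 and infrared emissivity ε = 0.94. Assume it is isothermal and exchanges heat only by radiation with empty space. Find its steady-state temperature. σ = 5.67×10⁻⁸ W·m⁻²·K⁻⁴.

At steady state, absorbed solar power + internal power = radiated power.
Absorbed: α·S·A_cross = 0.63·3290·5.641 = 11690 W (cross-section πr²).
Total input = 11690 + 18000 = 29690 W.
Radiated: εσ·A_surf·T⁴ with A_surf = 4πr² = 22.56 m².
T⁴ = 29690/(0.94·5.67×10⁻⁸·22.56) = 2.469×10¹⁰ K⁴.

T ≈ 396 K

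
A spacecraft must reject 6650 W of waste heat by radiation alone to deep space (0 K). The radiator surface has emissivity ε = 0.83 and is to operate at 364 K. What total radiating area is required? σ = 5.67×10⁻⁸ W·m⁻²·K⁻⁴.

P = εσA T⁴ ⇒ A = P/(εσT⁴).
T⁴ = 1.756×10¹⁰ K⁴.
A = 6650/(0.83 × 5.67×10⁻⁸ × 1.756×10¹⁰).

A ≈ 8.05 m²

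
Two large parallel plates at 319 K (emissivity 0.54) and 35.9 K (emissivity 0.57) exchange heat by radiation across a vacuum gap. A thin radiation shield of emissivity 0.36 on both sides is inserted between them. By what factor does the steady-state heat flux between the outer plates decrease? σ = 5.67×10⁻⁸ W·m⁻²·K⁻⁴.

Without shield: q₀ = σΔ(T⁴)/(1/ε₁+1/ε₂−1) with denominator 2.606.
With shield the two gaps are in series; the resistances add: (1/ε₁+1/ε_s−1)+(1/ε_s+1/ε₂−1) = 3.630+3.532 = 7.162.
Heat-flux ratio q₀/q = 7.162/2.606.

factor ≈ 2.75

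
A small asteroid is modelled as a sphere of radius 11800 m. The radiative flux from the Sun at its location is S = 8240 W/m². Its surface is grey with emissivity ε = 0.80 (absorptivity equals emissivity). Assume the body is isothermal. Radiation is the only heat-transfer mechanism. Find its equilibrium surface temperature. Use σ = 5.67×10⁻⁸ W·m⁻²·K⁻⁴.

T ≈ 437 K

At equilibrium, absorbed power = emitted power.
Absorbing cross-section = πr² = 4.374×10⁸ m²; emitting surface = 4πr² = 1.750×10⁹ m² (ratio 4).
εS·A_cross = εσ·A_surf·T⁴  ⇒  T⁴ = S/(4σ)   (ε cancels).
T⁴ = 8240/(4·5.67×10⁻⁸) = 3.633×10¹⁰ K⁴.
T = (3.633×10¹⁰)^(1/4).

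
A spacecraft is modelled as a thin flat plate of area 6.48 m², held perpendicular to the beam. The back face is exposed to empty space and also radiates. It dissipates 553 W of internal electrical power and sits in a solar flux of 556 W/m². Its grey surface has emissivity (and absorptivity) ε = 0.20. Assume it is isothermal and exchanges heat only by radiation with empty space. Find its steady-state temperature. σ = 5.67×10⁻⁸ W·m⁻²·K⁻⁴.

At steady state, absorbed solar power + internal power = radiated power.
Absorbed: α·S·A_cross = 0.20·556·6.480 = 720.6 W (cross-section A).
Total input = 720.6 + 553 = 1274 W.
Radiated: εσ·A_surf·T⁴ with A_surf = 2A = 12.96 m².
T⁴ = 1274/(0.20·5.67×10⁻⁸·12.96) = 8.666×10⁹ K⁴.

T ≈ 305 K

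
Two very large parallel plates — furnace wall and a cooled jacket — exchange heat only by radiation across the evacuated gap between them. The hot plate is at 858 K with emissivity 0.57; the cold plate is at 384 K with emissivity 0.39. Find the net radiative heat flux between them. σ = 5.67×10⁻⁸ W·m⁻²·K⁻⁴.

For two infinite grey parallel plates, q = σ(T₁⁴ − T₂⁴)/(1/ε₁ + 1/ε₂ − 1).
T₁⁴ − T₂⁴ = 5.419×10¹¹ − 2.174×10¹⁰ = 5.202×10¹¹ K⁴.
1/ε₁ + 1/ε₂ − 1 = 1.754 + 2.564 − 1 = 3.318.
q = 5.67×10⁻⁸ × 5.202×10¹¹ / 3.318.

q ≈ 8890 W/m²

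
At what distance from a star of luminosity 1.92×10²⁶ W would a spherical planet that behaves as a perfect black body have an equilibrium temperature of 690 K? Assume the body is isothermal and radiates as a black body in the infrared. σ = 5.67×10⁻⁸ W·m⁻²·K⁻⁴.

d ≈ 1.72×10¹⁰ m

For an isothermal black-emitting sphere, (1−a)S·πr² = σ·4πr²·T⁴ ⇒ S = 4σT⁴/(1−a).
S = 4·5.67×10⁻⁸·(690)⁴/1.00 = 51410 W/m².
Flux falls as S = L/(4πd²), so d = √(L/(4πS)) = √(1.92×10²⁶/(4π·51410)).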